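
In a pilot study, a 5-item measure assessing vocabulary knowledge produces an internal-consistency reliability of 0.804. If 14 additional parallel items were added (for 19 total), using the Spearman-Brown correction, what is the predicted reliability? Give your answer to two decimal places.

Length ratio n = 19/5 = 3.8
r_new = (3.8 × 0.804) / (1 + (3.8 − 1) × 0.804)
     = 3.0552 / 3.2512 = 0.9397

0.94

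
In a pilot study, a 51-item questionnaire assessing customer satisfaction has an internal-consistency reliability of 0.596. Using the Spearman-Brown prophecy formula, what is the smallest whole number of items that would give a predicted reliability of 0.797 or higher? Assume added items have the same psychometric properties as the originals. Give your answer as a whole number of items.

136

n = [0.797 × 0.404] / [0.596 × 0.203]
  = 0.321988 / 0.120988 = 2.6613
So the test needs 2.6613 × 51 ≈ 135.73 items; rounding up, 136.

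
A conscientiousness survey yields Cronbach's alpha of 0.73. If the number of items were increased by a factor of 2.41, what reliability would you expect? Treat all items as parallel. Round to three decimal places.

0.867

r_new = 2.41·0.73 / [1 + (2.41 − 1)·0.73]
     = 1.7593 / 2.0293 = 0.8669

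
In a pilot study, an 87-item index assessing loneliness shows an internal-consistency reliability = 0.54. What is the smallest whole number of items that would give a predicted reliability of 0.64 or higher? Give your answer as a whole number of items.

132

n = 0.64 × (1 − 0.54) / [ 0.54 × (1 − 0.64) ]
  = 0.2944 / 0.1944 = 1.5144
1.5144 × 87 = 131.75 → 132 items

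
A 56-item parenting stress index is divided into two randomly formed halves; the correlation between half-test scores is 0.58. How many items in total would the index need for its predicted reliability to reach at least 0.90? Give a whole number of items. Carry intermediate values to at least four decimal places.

Corrected full-test reliability: r_full = 2 × 0.58 / (1 + 0.58) ≈ 0.7342
Solve Spearman-Brown for n: n = 0.90(1 − 0.7342) / [0.7342(1 − 0.90)] = 3.2582
Required items = 3.2582 × 56 = 182.46, so 183 items.

183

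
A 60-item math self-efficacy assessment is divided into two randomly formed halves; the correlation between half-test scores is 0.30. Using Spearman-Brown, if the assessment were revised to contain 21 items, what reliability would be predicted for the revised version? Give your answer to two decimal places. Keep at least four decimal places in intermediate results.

First correct the split-half correlation to full-test reliability: r_full = 2 × 0.30 / (1 + 0.30) ≈ 0.4615
Length factor from 60 to 21 items: n = 21/60 = 0.3500
r_new = n·r_full / (1 + (n − 1)·r_full) = 0.1615 / 0.7000 ≈ 0.2307

0.23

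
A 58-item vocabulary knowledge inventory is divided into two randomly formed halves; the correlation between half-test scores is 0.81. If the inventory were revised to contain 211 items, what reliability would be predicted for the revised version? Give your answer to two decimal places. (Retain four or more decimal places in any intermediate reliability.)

0.97

Full-test reliability from the split-half r: r_full = 2(0.81)/(1 + 0.81) = 0.8950
Length factor from 58 to 211 items: n = 211/58 = 3.6379
r_new = n·r_full / (1 + (n − 1)·r_full) = 3.2559 / 3.3609 ≈ 0.9688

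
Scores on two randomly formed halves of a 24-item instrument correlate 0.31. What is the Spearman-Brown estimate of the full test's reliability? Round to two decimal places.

0.47

Apply the Spearman-Brown correction with n = 2:
r_full = 2(0.31) / (1 + 0.31)
r_full = 0.6200 / 1.3100 ≈ 0.4733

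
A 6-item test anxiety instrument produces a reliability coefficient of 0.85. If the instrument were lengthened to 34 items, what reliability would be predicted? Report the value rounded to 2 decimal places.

n = 34/6 = 5.6667
By Spearman-Brown, r_new = n r / (1 + (n − 1) r).
r_new = (5.6667 × 0.85) / (1 + (5.6667 − 1) × 0.85)
     = 4.8167 / 4.9667 = 0.9698

0.97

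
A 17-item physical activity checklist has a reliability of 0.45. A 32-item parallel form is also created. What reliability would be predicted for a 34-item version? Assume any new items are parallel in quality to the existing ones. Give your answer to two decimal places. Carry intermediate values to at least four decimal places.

0.62

Only the ratio of lengths matters: n = 34/17 = 2.0000
r_{34} = n·r / (1 + (n − 1)·r) = 0.9000 / 1.4500 ≈ 0.6207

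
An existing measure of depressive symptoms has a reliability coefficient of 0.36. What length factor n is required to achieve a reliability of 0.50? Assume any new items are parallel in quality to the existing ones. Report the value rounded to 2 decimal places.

n = 0.50 × (1 − 0.36) / [ 0.36 × (1 − 0.50) ]
  = 0.3200 / 0.1800 = 1.7778

1.78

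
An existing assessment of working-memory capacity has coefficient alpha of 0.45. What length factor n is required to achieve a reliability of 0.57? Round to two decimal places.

n = 0.57(1 − 0.45) / [0.45(1 − 0.57)]
  = 0.3135 / 0.1935 = 1.6202

1.62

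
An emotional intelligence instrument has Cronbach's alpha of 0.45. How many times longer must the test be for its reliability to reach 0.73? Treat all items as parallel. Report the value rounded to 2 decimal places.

3.30

Invert Spearman-Brown to solve for n:
n = r_target (1 − r_old) / [ r_old (1 − r_target) ]
n = [0.73 × 0.55] / [0.45 × 0.27]
  = 0.4015 / 0.1215 = 3.3045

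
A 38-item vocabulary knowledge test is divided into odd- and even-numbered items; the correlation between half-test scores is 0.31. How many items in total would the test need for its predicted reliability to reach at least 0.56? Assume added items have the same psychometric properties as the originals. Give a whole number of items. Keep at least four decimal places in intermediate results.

54

r_full = 2(0.31)/(1 + 0.31) = 0.4733
n = r_tgt(1 − r_full) / [r_full(1 − r_tgt)] = 0.56 × 0.5267 / (0.4733 × 0.44) ≈ 1.4163
Required items = 1.4163 × 38 = 53.82, so 54 items.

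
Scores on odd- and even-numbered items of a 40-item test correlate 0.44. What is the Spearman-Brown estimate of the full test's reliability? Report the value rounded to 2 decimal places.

0.61

r_full = 2r_hh / (1 + r_hh) = 2 × 0.44 / (1 + 0.44)
r_full = 0.8800 / 1.4400 ≈ 0.6111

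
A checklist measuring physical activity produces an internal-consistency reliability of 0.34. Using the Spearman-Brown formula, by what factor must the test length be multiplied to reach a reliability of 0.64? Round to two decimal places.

3.45

Rearranging the Spearman-Brown formula for n,
n = r_target (1 − r_old) / [ r_old (1 − r_target) ]
n = 0.64 × (1 − 0.34) / [ 0.34 × (1 − 0.64) ]
  = 0.4224 / 0.1224 = 3.4510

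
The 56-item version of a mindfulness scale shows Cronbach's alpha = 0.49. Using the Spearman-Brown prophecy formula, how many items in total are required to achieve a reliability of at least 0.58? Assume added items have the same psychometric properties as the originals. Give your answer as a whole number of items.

81

Invert Spearman-Brown to solve for n:
n = r*(1 − r) / [ r (1 − r*) ]
n = 0.58 × (1 − 0.49) / [ 0.49 × (1 − 0.58) ]
  = 0.2958 / 0.2058 = 1.4373
So the test needs 1.4373 × 56 ≈ 80.49 items; rounding up, 81.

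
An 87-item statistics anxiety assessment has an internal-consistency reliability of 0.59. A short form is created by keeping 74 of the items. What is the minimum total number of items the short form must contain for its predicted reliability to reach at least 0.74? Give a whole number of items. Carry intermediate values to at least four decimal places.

First, r for the 74-item form: n = 74/87 = 0.8506, so r_74 = 0.8506·0.59/(1 + (0.8506 − 1)·0.59) = 0.5504
Length factor from the short form to reach 0.74: n' = 0.74(1 − 0.5504) / [0.5504(1 − 0.74)] ≈ 2.3249
Total items = 2.3249 × 74 = 172.04, rounded up to 173.

173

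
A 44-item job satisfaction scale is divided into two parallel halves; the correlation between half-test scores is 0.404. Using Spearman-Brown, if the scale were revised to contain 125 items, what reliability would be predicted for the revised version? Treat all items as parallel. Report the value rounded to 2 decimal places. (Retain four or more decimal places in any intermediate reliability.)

0.79

Spearman-Brown correction (n = 2): r_full = 2·0.404/(1 + 0.404) = 0.5755
Then adjust to 125 items: n = 125/44 = 2.8409
r_new = n·r_full / (1 + (n − 1)·r_full) = 1.6349 / 2.0594 ≈ 0.7939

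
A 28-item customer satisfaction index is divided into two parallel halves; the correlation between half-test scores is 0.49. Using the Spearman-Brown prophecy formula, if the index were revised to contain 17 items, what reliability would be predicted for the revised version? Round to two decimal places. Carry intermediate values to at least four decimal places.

Full-test reliability from the split-half r: r_full = 2(0.49)/(1 + 0.49) = 0.6577
Then adjust to 17 items: n = 17/28 = 0.6071
r_new = n·r_full / (1 + (n − 1)·r_full) = 0.3993 / 0.7416 ≈ 0.5384

0.54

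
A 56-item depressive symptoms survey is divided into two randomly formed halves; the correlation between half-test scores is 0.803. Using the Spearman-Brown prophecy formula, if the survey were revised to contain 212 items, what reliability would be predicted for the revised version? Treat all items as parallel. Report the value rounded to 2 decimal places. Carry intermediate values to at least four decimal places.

0.97

Full-test reliability from the split-half r: r_full = 2(0.803)/(1 + 0.803) = 0.8907
Length factor from 56 to 212 items: n = 212/56 = 3.7857
r_new = n·r_full / (1 + (n − 1)·r_full) = 3.3719 / 3.4812 ≈ 0.9686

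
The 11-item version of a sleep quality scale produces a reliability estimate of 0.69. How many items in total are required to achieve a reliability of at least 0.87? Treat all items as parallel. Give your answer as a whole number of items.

34

n = 0.87(1 − 0.69) / [0.69(1 − 0.87)]
  = 0.2697 / 0.0897 = 3.0067
So the test needs 3.0067 × 11 ≈ 33.07 items; rounding up, 34.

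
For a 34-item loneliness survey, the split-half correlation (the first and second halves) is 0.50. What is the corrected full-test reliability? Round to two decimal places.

Each half is half the length of the full test, so the full test is n = 2 times a half.
r_full = 2(0.50) / (1 + 0.50)
r_full = 1.0000 / 1.5000 ≈ 0.6667

0.67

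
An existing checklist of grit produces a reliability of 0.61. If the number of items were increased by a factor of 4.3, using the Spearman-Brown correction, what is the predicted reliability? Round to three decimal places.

Apply the Spearman-Brown prophecy formula, r' = nr / [1 + (n − 1)r]:
r_new = 4.3·0.61 / [1 + (4.3 − 1)·0.61]
     = 2.6230 / 3.0130 = 0.8706

0.871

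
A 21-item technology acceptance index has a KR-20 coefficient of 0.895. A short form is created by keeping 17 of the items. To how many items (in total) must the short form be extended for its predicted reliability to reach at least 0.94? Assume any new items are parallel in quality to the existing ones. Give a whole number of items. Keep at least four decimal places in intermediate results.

Short-form reliability: n = 17/21 = 0.8095; r_17 = n·r/(1+(n−1)r) ≈ 0.8734
Then solve for n' with r_old = 0.8734, r_target = 0.94: n' = 0.94(1 − 0.8734)/[0.8734(1 − 0.94)] = 2.2709
Total items = 2.2709 × 17 = 38.61, rounded up to 39.

39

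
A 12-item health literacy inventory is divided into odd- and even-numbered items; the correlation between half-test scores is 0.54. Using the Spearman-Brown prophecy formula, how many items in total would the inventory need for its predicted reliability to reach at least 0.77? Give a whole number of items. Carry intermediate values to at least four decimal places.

18

r_full = 2(0.54)/(1 + 0.54) = 0.7013
n = r_tgt(1 − r_full) / [r_full(1 − r_tgt)] = 0.77 × 0.2987 / (0.7013 × 0.23) ≈ 1.4259
Items = 1.4259 × 12 ≈ 17.11 → 18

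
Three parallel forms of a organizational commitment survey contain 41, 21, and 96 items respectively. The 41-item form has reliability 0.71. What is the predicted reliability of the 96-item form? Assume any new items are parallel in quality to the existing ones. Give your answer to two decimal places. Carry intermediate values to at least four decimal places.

0.85

Only the ratio of lengths matters: n = 96/41 = 2.3415
r_{96} = n·r / (1 + (n − 1)·r) = 1.6625 / 1.9525 ≈ 0.8515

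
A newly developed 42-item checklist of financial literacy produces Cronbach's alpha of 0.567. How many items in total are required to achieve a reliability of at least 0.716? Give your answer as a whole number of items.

81

n = 0.716 × (1 − 0.567) / [ 0.567 × (1 − 0.716) ]
n = 0.310028 / 0.161028 ≈ 1.9253
1.9253 × 42 = 80.86 → 81 items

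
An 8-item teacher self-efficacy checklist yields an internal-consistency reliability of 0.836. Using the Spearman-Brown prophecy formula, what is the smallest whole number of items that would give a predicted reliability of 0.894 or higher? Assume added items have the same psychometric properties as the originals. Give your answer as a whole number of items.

14

Spearman-Brown solved for the length factor n:
n = r_target (1 − r_old) / [ r_old (1 − r_target) ]
n = 0.894 × (1 − 0.836) / [ 0.836 × (1 − 0.894) ]
  = 0.146616 / 0.088616 = 1.6545
So the test needs 1.6545 × 8 ≈ 13.24 items; rounding up, 14.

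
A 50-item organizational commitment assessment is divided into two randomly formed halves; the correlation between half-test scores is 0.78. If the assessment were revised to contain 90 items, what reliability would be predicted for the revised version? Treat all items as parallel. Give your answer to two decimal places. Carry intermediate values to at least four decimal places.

0.93

First correct the split-half correlation to full-test reliability: r_full = 2 × 0.78 / (1 + 0.78) ≈ 0.8764
Length factor from 50 to 90 items: n = 90/50 = 1.8000
r_new = n·r_full / (1 + (n − 1)·r_full) = 1.5775 / 1.7011 ≈ 0.9273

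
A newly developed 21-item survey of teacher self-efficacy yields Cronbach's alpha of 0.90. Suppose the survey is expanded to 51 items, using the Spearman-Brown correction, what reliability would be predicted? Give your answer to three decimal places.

0.956

Length ratio n = 51/21 = 2.4286
Spearman-Brown: r_new = n·r / (1 + (n − 1)·r)
r_new = 2.4286·0.90 / [1 + (2.4286 − 1)·0.90]
r_new = 2.1857 / 2.2857 ≈ 0.9562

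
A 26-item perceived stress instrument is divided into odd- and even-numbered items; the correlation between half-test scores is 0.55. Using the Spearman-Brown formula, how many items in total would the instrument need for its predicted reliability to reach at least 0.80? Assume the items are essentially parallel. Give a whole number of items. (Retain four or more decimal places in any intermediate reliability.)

43

r_full = 2(0.55)/(1 + 0.55) = 0.7097
n = r_tgt(1 − r_full) / [r_full(1 − r_tgt)] = 0.80 × 0.2903 / (0.7097 × 0.20) ≈ 1.6362
Items = 1.6362 × 26 ≈ 42.54 → 43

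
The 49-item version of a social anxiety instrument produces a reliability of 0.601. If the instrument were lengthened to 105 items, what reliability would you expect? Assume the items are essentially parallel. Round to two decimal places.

0.76

n = 105/49 = 2.1429
By Spearman-Brown, r_new = n r / (1 + (n − 1) r).
r_new = (2.1429 × 0.601) / (1 + (2.1429 − 1) × 0.601)
r_new = 1.2879 / 1.6869 ≈ 0.7635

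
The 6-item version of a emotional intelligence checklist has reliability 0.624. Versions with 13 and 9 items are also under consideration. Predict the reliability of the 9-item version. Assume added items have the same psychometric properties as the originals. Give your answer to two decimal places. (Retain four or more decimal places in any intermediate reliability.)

0.71

The 13-item form is not needed; work directly from the 6-item form with n = 9/6 = 1.5000.
r_{9} = n·r / (1 + (n − 1)·r) = 0.9360 / 1.3120 ≈ 0.7134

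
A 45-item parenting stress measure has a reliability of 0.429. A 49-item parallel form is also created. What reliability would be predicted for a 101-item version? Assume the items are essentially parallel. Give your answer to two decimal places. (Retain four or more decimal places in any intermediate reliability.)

0.63

Only the ratio of lengths matters: n = 101/45 = 2.2444
r_{101} = n·r / (1 + (n − 1)·r) = 0.9628 / 1.5338 ≈ 0.6277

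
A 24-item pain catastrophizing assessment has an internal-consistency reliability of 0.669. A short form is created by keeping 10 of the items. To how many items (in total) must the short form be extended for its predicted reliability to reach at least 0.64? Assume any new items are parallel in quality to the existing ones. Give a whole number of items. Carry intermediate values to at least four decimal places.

22

First, r for the 10-item form: n = 10/24 = 0.4167, so r_10 = 0.4167·0.669/(1 + (0.4167 − 1)·0.669) = 0.4572
Then solve for n' with r_old = 0.4572, r_target = 0.64: n' = 0.64(1 − 0.4572)/[0.4572(1 − 0.64)] = 2.1106
Total items = 2.1106 × 10 = 21.11, rounded up to 22.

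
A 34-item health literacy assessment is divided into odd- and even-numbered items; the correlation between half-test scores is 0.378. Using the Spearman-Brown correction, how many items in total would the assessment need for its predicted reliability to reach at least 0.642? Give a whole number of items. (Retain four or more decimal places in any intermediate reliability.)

51

Corrected full-test reliability: r_full = 2 × 0.378 / (1 + 0.378) ≈ 0.5486
n = r_tgt(1 − r_full) / [r_full(1 − r_tgt)] = 0.642 × 0.4514 / (0.5486 × 0.358) ≈ 1.4756
Required items = 1.4756 × 34 = 50.17, so 51 items.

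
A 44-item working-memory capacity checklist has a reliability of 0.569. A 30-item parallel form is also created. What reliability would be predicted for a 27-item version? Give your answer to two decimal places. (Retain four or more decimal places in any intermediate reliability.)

Only the ratio of lengths matters: n = 27/44 = 0.6136
r_{27} = n·r / (1 + (n − 1)·r) = 0.3491 / 0.7801 ≈ 0.4475

0.45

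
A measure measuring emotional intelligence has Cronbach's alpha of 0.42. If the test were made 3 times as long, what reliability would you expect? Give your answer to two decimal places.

0.68

r_new = (3 × 0.42) / (1 + (3 − 1) × 0.42)
     = 1.2600 / 1.8400 = 0.6848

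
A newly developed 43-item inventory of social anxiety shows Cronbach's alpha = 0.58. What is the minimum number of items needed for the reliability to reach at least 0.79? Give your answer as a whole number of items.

n = 0.79(1 − 0.58) / [0.58(1 − 0.79)]
n = 0.3318 / 0.1218 ≈ 2.7241
2.7241 × 43 = 117.14 → 118 items

118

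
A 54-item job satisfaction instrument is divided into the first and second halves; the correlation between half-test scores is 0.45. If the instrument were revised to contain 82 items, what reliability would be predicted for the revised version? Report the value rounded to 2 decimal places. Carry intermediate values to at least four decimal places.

First correct the split-half correlation to full-test reliability: r_full = 2 × 0.45 / (1 + 0.45) ≈ 0.6207
Length factor from 54 to 82 items: n = 82/54 = 1.5185
r_new = n·r_full / (1 + (n − 1)·r_full) = 0.9425 / 1.3218 ≈ 0.7130

0.71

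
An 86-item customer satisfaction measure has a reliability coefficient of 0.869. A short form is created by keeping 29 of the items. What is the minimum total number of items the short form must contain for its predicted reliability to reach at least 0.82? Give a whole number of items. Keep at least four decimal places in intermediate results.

60

First, r for the 29-item form: n = 29/86 = 0.3372, so r_29 = 0.3372·0.869/(1 + (0.3372 − 1)·0.869) = 0.6911
Length factor from the short form to reach 0.82: n' = 0.82(1 − 0.6911) / [0.6911(1 − 0.82)] ≈ 2.0362
Total items = 2.0362 × 29 = 59.05, rounded up to 60.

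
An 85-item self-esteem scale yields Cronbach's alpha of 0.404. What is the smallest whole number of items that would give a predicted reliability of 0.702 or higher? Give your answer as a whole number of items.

296

Invert Spearman-Brown to solve for n:
n = r_target (1 − r_old) / [ r_old (1 − r_target) ]
n = 0.702 × (1 − 0.404) / [ 0.404 × (1 − 0.702) ]
  = 0.418392 / 0.120392 = 3.4752
Items needed = n × 85 = 3.4752 × 85 ≈ 295.39 → round up to 296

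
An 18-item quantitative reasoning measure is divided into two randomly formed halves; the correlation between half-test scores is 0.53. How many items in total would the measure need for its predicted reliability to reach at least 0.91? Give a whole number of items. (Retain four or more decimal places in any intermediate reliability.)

Corrected full-test reliability: r_full = 2 × 0.53 / (1 + 0.53) ≈ 0.6928
Solve Spearman-Brown for n: n = 0.91(1 − 0.6928) / [0.6928(1 − 0.91)] = 4.4834
Items = 4.4834 × 18 ≈ 80.70 → 81

81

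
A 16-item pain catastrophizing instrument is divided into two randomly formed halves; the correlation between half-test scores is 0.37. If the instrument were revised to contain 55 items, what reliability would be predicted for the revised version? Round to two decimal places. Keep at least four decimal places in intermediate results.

0.80

First correct the split-half correlation to full-test reliability: r_full = 2 × 0.37 / (1 + 0.37) ≈ 0.5401
Length factor from 16 to 55 items: n = 55/16 = 3.4375
r_new = n·r_full / (1 + (n − 1)·r_full) = 1.8566 / 2.3165 ≈ 0.8015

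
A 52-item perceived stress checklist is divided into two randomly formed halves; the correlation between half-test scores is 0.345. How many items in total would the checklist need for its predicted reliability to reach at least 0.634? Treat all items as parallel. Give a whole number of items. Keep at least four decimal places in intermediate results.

86

r_full = 2(0.345)/(1 + 0.345) = 0.5130
n = r_tgt(1 − r_full) / [r_full(1 − r_tgt)] = 0.634 × 0.4870 / (0.5130 × 0.366) ≈ 1.6444
Items = 1.6444 × 52 ≈ 85.51 → 86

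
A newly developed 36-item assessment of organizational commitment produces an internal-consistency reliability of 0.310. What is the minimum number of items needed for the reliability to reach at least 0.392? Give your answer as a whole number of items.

n = 0.392(1 − 0.310) / [0.310(1 − 0.392)]
n = 0.270480 / 0.188480 ≈ 1.4351
So the test needs 1.4351 × 36 ≈ 51.66 items; rounding up, 52.

52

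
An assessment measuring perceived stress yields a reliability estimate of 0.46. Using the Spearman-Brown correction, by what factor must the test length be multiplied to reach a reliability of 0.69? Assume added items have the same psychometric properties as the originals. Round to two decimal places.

2.61

n = 0.69(1 − 0.46) / [0.46(1 − 0.69)]
n = 0.3726 / 0.1426 ≈ 2.6129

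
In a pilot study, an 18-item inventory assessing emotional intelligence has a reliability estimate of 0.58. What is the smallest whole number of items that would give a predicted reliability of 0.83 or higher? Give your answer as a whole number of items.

Rearranging the Spearman-Brown formula for n,
n = r_target (1 − r_old) / [ r_old (1 − r_target) ]
n = [0.83 × 0.42] / [0.58 × 0.17]
n = 0.3486 / 0.0986 ≈ 3.5355
Items needed = n × 18 = 3.5355 × 18 ≈ 63.64 → round up to 64

64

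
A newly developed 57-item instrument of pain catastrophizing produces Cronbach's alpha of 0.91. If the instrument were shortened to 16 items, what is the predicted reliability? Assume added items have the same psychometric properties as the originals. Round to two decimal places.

n = 16/57 = 0.2807
r_new = (0.2807 × 0.91) / (1 + (0.2807 − 1) × 0.91)
r_new = 0.2554 / 0.3454 ≈ 0.7394

0.74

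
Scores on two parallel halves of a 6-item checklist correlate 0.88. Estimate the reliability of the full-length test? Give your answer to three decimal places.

Apply the Spearman-Brown correction with n = 2:
r_full = 2(0.88) / (1 + 0.88)
       = 1.7600 / 1.8800 = 0.9362

0.936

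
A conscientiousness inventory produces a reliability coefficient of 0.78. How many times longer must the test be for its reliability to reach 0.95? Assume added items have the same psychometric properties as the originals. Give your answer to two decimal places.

5.36

Invert Spearman-Brown to solve for n:
n = r*(1 − r) / [ r (1 − r*) ]
n = [0.95 × 0.22] / [0.78 × 0.05]
  = 0.2090 / 0.0390 = 5.3590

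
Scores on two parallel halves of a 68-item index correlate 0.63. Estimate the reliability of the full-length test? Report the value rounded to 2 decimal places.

0.77

Apply the Spearman-Brown correction with n = 2:
r_full = 2(0.63) / (1 + 0.63)
       = 1.2600 / 1.6300 = 0.7730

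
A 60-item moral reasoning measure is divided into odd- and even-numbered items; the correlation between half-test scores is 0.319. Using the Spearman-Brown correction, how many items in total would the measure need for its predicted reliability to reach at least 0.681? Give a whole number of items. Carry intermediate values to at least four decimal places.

137

Corrected full-test reliability: r_full = 2 × 0.319 / (1 + 0.319) ≈ 0.4837
Solve Spearman-Brown for n: n = 0.681(1 − 0.4837) / [0.4837(1 − 0.681)] = 2.2787
Items = 2.2787 × 60 ≈ 136.72 → 137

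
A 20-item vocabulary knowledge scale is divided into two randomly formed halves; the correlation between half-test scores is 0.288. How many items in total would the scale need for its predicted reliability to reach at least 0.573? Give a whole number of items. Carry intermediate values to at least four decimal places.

34

r_full = 2(0.288)/(1 + 0.288) = 0.4472
n = r_tgt(1 − r_full) / [r_full(1 − r_tgt)] = 0.573 × 0.5528 / (0.4472 × 0.427) ≈ 1.6588
Items = 1.6588 × 20 ≈ 33.18 → 34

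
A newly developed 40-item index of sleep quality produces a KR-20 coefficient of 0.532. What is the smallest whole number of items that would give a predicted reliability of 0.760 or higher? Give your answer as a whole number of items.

112

Spearman-Brown solved for the length factor n:
n = r_target (1 − r_old) / [ r_old (1 − r_target) ]
n = [0.760 × 0.468] / [0.532 × 0.240]
  = 0.355680 / 0.127680 = 2.7857
2.7857 × 40 = 111.43 → 112 items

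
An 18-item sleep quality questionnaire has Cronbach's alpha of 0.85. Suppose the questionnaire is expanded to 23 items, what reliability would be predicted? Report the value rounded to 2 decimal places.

Length ratio n = 23/18 = 1.2778
r_new = (1.2778 × 0.85) / (1 + (1.2778 − 1) × 0.85)
r_new = 1.0861 / 1.2361 ≈ 0.8787

0.88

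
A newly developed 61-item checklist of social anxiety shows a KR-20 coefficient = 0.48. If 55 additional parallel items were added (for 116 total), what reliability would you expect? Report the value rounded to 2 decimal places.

0.64

n = 116/61 = 1.9016
r_new = 1.9016·0.48 / [1 + (1.9016 − 1)·0.48]
     = 0.9128 / 1.4328 = 0.6371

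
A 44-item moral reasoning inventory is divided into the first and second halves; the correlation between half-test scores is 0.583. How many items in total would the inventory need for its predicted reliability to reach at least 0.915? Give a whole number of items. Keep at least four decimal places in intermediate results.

170

r_full = 2(0.583)/(1 + 0.583) = 0.7366
Solve Spearman-Brown for n: n = 0.915(1 − 0.7366) / [0.7366(1 − 0.915)] = 3.8493
Items = 3.8493 × 44 ≈ 169.37 → 170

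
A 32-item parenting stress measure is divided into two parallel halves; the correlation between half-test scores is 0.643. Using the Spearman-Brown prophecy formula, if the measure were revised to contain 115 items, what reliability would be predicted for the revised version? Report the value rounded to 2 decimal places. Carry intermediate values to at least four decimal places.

First correct the split-half correlation to full-test reliability: r_full = 2 × 0.643 / (1 + 0.643) ≈ 0.7827
Length factor from 32 to 115 items: n = 115/32 = 3.5938
r_new = n·r_full / (1 + (n − 1)·r_full) = 2.8129 / 3.0302 ≈ 0.9283

0.93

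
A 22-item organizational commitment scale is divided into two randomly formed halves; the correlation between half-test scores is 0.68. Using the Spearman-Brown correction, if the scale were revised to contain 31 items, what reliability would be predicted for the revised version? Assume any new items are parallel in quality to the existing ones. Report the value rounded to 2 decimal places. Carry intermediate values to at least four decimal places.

0.86

First correct the split-half correlation to full-test reliability: r_full = 2 × 0.68 / (1 + 0.68) ≈ 0.8095
Length factor from 22 to 31 items: n = 31/22 = 1.4091
r_new = n·r_full / (1 + (n − 1)·r_full) = 1.1407 / 1.3312 ≈ 0.8569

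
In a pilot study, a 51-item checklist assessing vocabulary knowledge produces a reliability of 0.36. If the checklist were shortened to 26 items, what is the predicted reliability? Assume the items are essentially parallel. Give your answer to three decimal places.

Length ratio n = 26/51 = 0.5098
r_new = 0.5098·0.36 / [1 + (0.5098 − 1)·0.36]
     = 0.1835 / 0.8235 = 0.2228

0.223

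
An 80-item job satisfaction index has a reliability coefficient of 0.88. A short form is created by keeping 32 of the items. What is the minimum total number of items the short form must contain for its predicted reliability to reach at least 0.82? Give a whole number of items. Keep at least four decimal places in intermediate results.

Short-form reliability: n = 32/80 = 0.4000; r_32 = n·r/(1+(n−1)r) ≈ 0.7458
Length factor from the short form to reach 0.82: n' = 0.82(1 − 0.7458) / [0.7458(1 − 0.82)] ≈ 1.5527
Items = 1.5527 × 32 ≈ 49.69 → 50

50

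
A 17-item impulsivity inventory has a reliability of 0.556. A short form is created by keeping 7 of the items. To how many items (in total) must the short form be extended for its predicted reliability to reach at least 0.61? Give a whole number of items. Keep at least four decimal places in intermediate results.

22

First, r for the 7-item form: n = 7/17 = 0.4118, so r_7 = 0.4118·0.556/(1 + (0.4118 − 1)·0.556) = 0.3402
Length factor from the short form to reach 0.61: n' = 0.61(1 − 0.3402) / [0.3402(1 − 0.61)] ≈ 3.0335
Items = 3.0335 × 7 ≈ 21.23 → 22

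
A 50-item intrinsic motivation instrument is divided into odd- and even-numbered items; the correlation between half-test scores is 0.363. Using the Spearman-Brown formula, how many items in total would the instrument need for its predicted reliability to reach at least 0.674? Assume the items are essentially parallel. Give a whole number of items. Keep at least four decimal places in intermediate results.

Corrected full-test reliability: r_full = 2 × 0.363 / (1 + 0.363) ≈ 0.5326
n = r_tgt(1 − r_full) / [r_full(1 − r_tgt)] = 0.674 × 0.4674 / (0.5326 × 0.326) ≈ 1.8144
Required items = 1.8144 × 50 = 90.72, so 91 items.

91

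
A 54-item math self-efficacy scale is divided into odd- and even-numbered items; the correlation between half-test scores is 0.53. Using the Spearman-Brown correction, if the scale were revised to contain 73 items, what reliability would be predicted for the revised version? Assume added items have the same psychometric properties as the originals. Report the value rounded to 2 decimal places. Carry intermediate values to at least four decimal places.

First correct the split-half correlation to full-test reliability: r_full = 2 × 0.53 / (1 + 0.53) ≈ 0.6928
Length factor from 54 to 73 items: n = 73/54 = 1.3519
r_new = n·r_full / (1 + (n − 1)·r_full) = 0.9366 / 1.2438 ≈ 0.7530

0.75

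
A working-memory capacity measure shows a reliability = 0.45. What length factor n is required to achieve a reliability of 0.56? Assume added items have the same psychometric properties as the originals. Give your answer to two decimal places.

1.56

n = 0.56(1 − 0.45) / [0.45(1 − 0.56)]
  = 0.3080 / 0.1980 = 1.5556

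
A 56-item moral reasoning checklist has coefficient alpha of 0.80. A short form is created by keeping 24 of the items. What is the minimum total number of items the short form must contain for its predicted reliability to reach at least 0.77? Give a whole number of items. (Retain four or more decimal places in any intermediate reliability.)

Short-form reliability: n = 24/56 = 0.4286; r_24 = n·r/(1+(n−1)r) ≈ 0.6316
Length factor from the short form to reach 0.77: n' = 0.77(1 − 0.6316) / [0.6316(1 − 0.77)] ≈ 1.9527
Total items = 1.9527 × 24 = 46.86, rounded up to 47.

47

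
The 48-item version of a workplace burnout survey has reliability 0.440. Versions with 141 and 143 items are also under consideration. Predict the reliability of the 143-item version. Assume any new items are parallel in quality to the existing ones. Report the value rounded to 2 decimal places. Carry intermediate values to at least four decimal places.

0.70

Only the ratio of lengths matters: n = 143/48 = 2.9792
r_{143} = n·r / (1 + (n − 1)·r) = 1.3108 / 1.8708 ≈ 0.7007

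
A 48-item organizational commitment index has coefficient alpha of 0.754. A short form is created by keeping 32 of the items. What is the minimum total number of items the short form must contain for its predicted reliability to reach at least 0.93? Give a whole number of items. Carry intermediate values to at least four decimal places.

209

First, r for the 32-item form: n = 32/48 = 0.6667, so r_32 = 0.6667·0.754/(1 + (0.6667 − 1)·0.754) = 0.6714
Then solve for n' with r_old = 0.6714, r_target = 0.93: n' = 0.93(1 − 0.6714)/[0.6714(1 − 0.93)] = 6.5024
Total items = 6.5024 × 32 = 208.08, rounded up to 209.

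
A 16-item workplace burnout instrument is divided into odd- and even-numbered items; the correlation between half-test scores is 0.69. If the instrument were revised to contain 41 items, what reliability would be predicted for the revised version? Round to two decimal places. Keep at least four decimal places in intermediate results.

Spearman-Brown correction (n = 2): r_full = 2·0.69/(1 + 0.69) = 0.8166
Length factor from 16 to 41 items: n = 41/16 = 2.5625
r_new = n·r_full / (1 + (n − 1)·r_full) = 2.0925 / 2.2759 ≈ 0.9194

0.92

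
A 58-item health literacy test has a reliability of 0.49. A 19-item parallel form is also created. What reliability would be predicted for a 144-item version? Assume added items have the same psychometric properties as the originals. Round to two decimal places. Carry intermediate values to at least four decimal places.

0.70

Only the ratio of lengths matters: n = 144/58 = 2.4828
r_{144} = n·r / (1 + (n − 1)·r) = 1.2166 / 1.7266 ≈ 0.7046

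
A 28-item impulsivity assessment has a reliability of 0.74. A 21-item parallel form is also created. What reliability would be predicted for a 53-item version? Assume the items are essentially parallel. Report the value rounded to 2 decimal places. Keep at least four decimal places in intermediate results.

0.84

Only the ratio of lengths matters: n = 53/28 = 1.8929
r_{53} = n·r / (1 + (n − 1)·r) = 1.4007 / 1.6607 ≈ 0.8434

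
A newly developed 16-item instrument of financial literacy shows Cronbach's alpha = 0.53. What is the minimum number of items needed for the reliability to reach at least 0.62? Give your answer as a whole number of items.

n = 0.62 × (1 − 0.53) / [ 0.53 × (1 − 0.62) ]
  = 0.2914 / 0.2014 = 1.4469
So the test needs 1.4469 × 16 ≈ 23.15 items; rounding up, 24.

24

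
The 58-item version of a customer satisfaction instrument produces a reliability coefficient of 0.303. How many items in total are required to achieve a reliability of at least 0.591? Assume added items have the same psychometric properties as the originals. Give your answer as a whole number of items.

Rearranging the Spearman-Brown formula for n,
n = r_target (1 − r_old) / [ r_old (1 − r_target) ]
n = 0.591(1 − 0.303) / [0.303(1 − 0.591)]
n = 0.411927 / 0.123927 ≈ 3.3239
Items needed = n × 58 = 3.3239 × 58 ≈ 192.79 → round up to 193

193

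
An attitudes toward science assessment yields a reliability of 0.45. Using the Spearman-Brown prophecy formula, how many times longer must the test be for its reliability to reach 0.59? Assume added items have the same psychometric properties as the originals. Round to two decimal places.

Invert Spearman-Brown to solve for n:
n = r*(1 − r) / [ r (1 − r*) ]
n = [0.59 × 0.55] / [0.45 × 0.41]
n = 0.3245 / 0.1845 ≈ 1.7588

1.76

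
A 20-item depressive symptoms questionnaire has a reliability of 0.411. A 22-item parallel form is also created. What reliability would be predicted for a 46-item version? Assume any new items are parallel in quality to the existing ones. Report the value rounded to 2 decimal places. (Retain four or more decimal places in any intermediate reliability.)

0.62

Only the ratio of lengths matters: n = 46/20 = 2.3000
r_{46} = n·r / (1 + (n − 1)·r) = 0.9453 / 1.5343 ≈ 0.6161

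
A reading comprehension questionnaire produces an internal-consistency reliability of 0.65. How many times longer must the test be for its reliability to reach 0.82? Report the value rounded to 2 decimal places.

2.45

n = 0.82(1 − 0.65) / [0.65(1 − 0.82)]
  = 0.2870 / 0.1170 = 2.4530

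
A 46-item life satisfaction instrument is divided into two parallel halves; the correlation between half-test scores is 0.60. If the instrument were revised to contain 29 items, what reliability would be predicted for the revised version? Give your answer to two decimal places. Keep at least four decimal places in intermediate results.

0.65

Full-test reliability from the split-half r: r_full = 2(0.60)/(1 + 0.60) = 0.7500
Then adjust to 29 items: n = 29/46 = 0.6304
r_new = n·r_full / (1 + (n − 1)·r_full) = 0.4728 / 0.7228 ≈ 0.6541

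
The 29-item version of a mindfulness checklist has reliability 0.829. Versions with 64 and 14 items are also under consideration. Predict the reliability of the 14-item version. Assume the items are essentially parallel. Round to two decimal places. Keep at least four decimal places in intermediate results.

Only the ratio of lengths matters: n = 14/29 = 0.4828
r_{14} = n·r / (1 + (n − 1)·r) = 0.4002 / 0.5712 ≈ 0.7006

0.70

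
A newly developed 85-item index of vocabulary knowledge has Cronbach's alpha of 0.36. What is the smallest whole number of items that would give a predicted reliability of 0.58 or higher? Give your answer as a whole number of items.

209

Rearranging the Spearman-Brown formula for n,
n = r_target (1 − r_old) / [ r_old (1 − r_target) ]
n = [0.58 × 0.64] / [0.36 × 0.42]
n = 0.3712 / 0.1512 ≈ 2.4550
So the test needs 2.4550 × 85 ≈ 208.68 items; rounding up, 209.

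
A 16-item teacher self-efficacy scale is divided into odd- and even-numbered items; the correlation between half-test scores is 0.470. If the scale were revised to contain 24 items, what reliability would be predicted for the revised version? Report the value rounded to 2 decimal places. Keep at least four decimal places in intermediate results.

Full-test reliability from the split-half r: r_full = 2(0.470)/(1 + 0.470) = 0.6395
Then adjust to 24 items: n = 24/16 = 1.5000
r_new = n·r_full / (1 + (n − 1)·r_full) = 0.9592 / 1.3197 ≈ 0.7268

0.73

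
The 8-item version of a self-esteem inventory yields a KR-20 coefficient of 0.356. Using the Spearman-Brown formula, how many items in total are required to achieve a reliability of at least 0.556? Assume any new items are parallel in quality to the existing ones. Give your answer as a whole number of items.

19

Rearranging the Spearman-Brown formula for n,
n = r_target (1 − r_old) / [ r_old (1 − r_target) ]
n = [0.556 × 0.644] / [0.356 × 0.444]
n = 0.358064 / 0.158064 ≈ 2.2653
So the test needs 2.2653 × 8 ≈ 18.12 items; rounding up, 19.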